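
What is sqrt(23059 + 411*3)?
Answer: 2*sqrt(6073) ≈ 155.86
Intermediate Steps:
sqrt(23059 + 411*3) = sqrt(23059 + 1233) = sqrt(24292) = 2*sqrt(6073)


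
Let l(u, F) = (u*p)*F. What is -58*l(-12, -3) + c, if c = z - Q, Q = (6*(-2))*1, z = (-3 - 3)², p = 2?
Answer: -4128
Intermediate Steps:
z = 36 (z = (-6)² = 36)
l(u, F) = 2*F*u (l(u, F) = (u*2)*F = (2*u)*F = 2*F*u)
Q = -12 (Q = -12*1 = -12)
c = 48 (c = 36 - 1*(-12) = 36 + 12 = 48)
-58*l(-12, -3) + c = -116*(-3)*(-12) + 48 = -58*72 + 48 = -4176 + 48 = -4128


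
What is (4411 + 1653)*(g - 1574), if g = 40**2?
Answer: 157664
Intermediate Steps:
g = 1600
(4411 + 1653)*(g - 1574) = (4411 + 1653)*(1600 - 1574) = 6064*26 = 157664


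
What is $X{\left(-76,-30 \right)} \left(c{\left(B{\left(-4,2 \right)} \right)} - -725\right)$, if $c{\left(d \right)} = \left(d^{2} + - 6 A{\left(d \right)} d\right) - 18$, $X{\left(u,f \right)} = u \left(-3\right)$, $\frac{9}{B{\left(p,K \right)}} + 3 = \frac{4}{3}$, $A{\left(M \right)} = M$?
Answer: $\frac{639768}{5} \approx 1.2795 \cdot 10^{5}$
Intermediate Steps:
$B{\left(p,K \right)} = - \frac{27}{5}$ ($B{\left(p,K \right)} = \frac{9}{-3 + \frac{4}{3}} = \frac{9}{- \frac{5}{3}} = 9 \left(- \frac{3}{5}\right) = - \frac{27}{5}$)
$X{\left(u,f \right)} = - 3 u$
$c{\left(d \right)} = -18 - 5 d^{2}$ ($c{\left(d \right)} = \left(d^{2} + - 6 d d\right) - 18 = \left(d^{2} - 6 d^{2}\right) - 18 = - 5 d^{2} - 18 = -18 - 5 d^{2}$)
$X{\left(-76,-30 \right)} \left(c{\left(B{\left(-4,2 \right)} \right)} - -725\right) = \left(-3\right) \left(-76\right) \left(\left(-18 - 5 \left(- \frac{27}{5}\right)^{2}\right) - -725\right) = 228 \left(\left(-18 - \frac{729}{5}\right) + 725\right) = 228 \left(- \frac{819}{5} + 725\right) = 228 \cdot \frac{2806}{5} = \frac{639768}{5}$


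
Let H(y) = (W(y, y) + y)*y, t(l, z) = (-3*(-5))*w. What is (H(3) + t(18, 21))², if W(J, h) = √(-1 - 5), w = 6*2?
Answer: 35667 + 1134*I*√6 ≈ 35667.0 + 2777.7*I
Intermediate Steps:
w = 12
t(l, z) = 180 (t(l, z) = -3*(-5)*12 = 15*12 = 180)
W(J, h) = I*√6 (W(J, h) = √(-6) = I*√6)
H(y) = y*(y + I*√6) (H(y) = (I*√6 + y)*y = (y + I*√6)*y = y*(y + I*√6))
(H(3) + t(18, 21))² = (3*(3 + I*√6) + 180)² = ((9 + 3*I*√6) + 180)² = (189 + 3*I*√6)²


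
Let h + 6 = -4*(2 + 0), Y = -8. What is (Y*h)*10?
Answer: 1120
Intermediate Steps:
h = -14 (h = -6 - 4*(2 + 0) = -6 - 4*2 = -6 - 8 = -14)
(Y*h)*10 = -8*(-14)*10 = 112*10 = 1120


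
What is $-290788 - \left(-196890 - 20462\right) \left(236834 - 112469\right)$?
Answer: $27030690692$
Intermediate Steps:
$-290788 - \left(-196890 - 20462\right) \left(236834 - 112469\right) = -290788 - - 217352 \left(236834 - 112469\right) = -290788 - \left(-217352\right) 124365 = -290788 - -27030981480 = -290788 + 27030981480 = 27030690692$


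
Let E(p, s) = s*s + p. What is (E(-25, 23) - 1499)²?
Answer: 990025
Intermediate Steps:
E(p, s) = p + s² (E(p, s) = s² + p = p + s²)
(E(-25, 23) - 1499)² = ((-25 + 23²) - 1499)² = ((-25 + 529) - 1499)² = (504 - 1499)² = (-995)² = 990025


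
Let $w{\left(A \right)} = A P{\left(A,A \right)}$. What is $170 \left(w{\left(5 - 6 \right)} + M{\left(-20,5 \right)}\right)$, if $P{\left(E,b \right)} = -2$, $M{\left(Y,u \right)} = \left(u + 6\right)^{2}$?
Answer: $20910$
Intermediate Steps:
$M{\left(Y,u \right)} = \left(6 + u\right)^{2}$
$w{\left(A \right)} = - 2 A$ ($w{\left(A \right)} = A \left(-2\right) = - 2 A$)
$170 \left(w{\left(5 - 6 \right)} + M{\left(-20,5 \right)}\right) = 170 \left(- 2 \left(5 - 6\right) + \left(6 + 5\right)^{2}\right) = 170 \left(\left(-2\right) \left(-1\right) + 11^{2}\right) = 170 \left(2 + 121\right) = 170 \cdot 123 = 20910$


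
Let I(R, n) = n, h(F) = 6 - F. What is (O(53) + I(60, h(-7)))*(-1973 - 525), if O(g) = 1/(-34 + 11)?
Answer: -744404/23 ≈ -32365.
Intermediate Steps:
O(g) = -1/23 (O(g) = 1/(-23) = -1/23)
(O(53) + I(60, h(-7)))*(-1973 - 525) = (-1/23 + (6 - 1*(-7)))*(-1973 - 525) = (-1/23 + (6 + 7))*(-2498) = (-1/23 + 13)*(-2498) = (298/23)*(-2498) = -744404/23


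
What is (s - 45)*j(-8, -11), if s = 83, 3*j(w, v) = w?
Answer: -304/3 ≈ -101.33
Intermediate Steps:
j(w, v) = w/3
(s - 45)*j(-8, -11) = (83 - 45)*((1/3)*(-8)) = 38*(-8/3) = -304/3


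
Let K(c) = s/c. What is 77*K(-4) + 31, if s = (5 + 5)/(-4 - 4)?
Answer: 881/16 ≈ 55.063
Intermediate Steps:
s = -5/4 (s = 10/(-8) = 10*(-⅛) = -5/4 ≈ -1.2500)
K(c) = -5/(4*c)
77*K(-4) + 31 = 77*(-5/4/(-4)) + 31 = 77*(-5/4*(-¼)) + 31 = 77*(5/16) + 31 = 385/16 + 31 = 881/16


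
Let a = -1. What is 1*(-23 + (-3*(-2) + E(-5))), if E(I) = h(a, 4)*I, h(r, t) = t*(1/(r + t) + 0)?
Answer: -71/3 ≈ -23.667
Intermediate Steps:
h(r, t) = t/(r + t)
E(I) = 4*I/3 (E(I) = (4/(-1 + 4))*I = (4/3)*I = (4*(1/3))*I = 4*I/3)
1*(-23 + (-3*(-2) + E(-5))) = 1*(-23 + (-3*(-2) + (4/3)*(-5))) = 1*(-23 + (6 - 20/3)) = 1*(-23 - 2/3) = 1*(-71/3) = -71/3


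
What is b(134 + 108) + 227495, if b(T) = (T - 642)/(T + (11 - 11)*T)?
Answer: 27526695/121 ≈ 2.2749e+5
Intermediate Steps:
b(T) = (-642 + T)/T (b(T) = (-642 + T)/(T + 0*T) = (-642 + T)/(T + 0) = (-642 + T)/T)
b(134 + 108) + 227495 = (-642 + (134 + 108))/(134 + 108) + 227495 = (-642 + 242)/242 + 227495 = (1/242)*(-400) + 227495 = -200/121 + 227495 = 27526695/121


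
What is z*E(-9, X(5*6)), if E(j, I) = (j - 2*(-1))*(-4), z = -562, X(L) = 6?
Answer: -15736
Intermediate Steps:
E(j, I) = -8 - 4*j (E(j, I) = (j + 2)*(-4) = (2 + j)*(-4) = -8 - 4*j)
z*E(-9, X(5*6)) = -562*(-8 - 4*(-9)) = -562*(-8 + 36) = -562*28 = -15736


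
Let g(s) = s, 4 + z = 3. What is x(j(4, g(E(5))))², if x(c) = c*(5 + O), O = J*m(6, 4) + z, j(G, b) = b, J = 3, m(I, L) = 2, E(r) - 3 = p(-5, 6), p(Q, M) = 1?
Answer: 1600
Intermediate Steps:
E(r) = 4 (E(r) = 3 + 1 = 4)
z = -1 (z = -4 + 3 = -1)
O = 5 (O = 3*2 - 1 = 6 - 1 = 5)
x(c) = 10*c (x(c) = c*(5 + 5) = c*10 = 10*c)
x(j(4, g(E(5))))² = (10*4)² = 40² = 1600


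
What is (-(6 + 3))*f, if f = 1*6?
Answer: -54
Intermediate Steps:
f = 6
(-(6 + 3))*f = -(6 + 3)*6 = -1*9*6 = -9*6 = -54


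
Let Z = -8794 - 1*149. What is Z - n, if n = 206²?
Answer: -51379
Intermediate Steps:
Z = -8943 (Z = -8794 - 149 = -8943)
n = 42436
Z - n = -8943 - 1*42436 = -8943 - 42436 = -51379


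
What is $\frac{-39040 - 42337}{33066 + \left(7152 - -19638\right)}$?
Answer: $- \frac{81377}{59856} \approx -1.3595$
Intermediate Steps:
$\frac{-39040 - 42337}{33066 + \left(7152 - -19638\right)} = - \frac{81377}{33066 + \left(7152 + 19638\right)} = - \frac{81377}{33066 + 26790} = - \frac{81377}{59856}$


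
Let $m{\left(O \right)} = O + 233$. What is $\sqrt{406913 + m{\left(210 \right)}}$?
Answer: $2 \sqrt{101839} \approx 638.24$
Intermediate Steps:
$m{\left(O \right)} = 233 + O$
$\sqrt{406913 + m{\left(210 \right)}} = \sqrt{406913 + \left(233 + 210\right)} = \sqrt{406913 + 443} = \sqrt{407356} = 2 \sqrt{101839}$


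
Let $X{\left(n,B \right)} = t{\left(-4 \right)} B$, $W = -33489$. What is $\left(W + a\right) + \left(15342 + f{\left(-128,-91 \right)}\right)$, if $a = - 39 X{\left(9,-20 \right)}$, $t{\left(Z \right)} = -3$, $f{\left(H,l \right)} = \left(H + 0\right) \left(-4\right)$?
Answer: $-19975$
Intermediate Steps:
$f{\left(H,l \right)} = - 4 H$ ($f{\left(H,l \right)} = H \left(-4\right) = - 4 H$)
$X{\left(n,B \right)} = - 3 B$
$a = -2340$ ($a = - 39 \left(\left(-3\right) \left(-20\right)\right) = \left(-39\right) 60 = -2340$)
$\left(W + a\right) + \left(15342 + f{\left(-128,-91 \right)}\right) = \left(-33489 - 2340\right) + \left(15342 - -512\right) = -35829 + \left(15342 + 512\right) = -35829 + 15854 = -19975$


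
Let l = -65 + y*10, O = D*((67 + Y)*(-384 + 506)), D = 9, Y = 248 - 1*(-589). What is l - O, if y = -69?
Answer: -993347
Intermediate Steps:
Y = 837 (Y = 248 + 589 = 837)
O = 992592 (O = 9*((67 + 837)*(-384 + 506)) = 9*(904*122) = 9*110288 = 992592)
l = -755 (l = -65 - 69*10 = -65 - 690 = -755)
l - O = -755 - 1*992592 = -755 - 992592 = -993347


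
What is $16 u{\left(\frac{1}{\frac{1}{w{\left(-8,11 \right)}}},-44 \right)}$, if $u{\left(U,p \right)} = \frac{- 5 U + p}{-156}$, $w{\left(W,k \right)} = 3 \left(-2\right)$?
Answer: $\frac{56}{39} \approx 1.4359$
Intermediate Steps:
$w{\left(W,k \right)} = -6$
$u{\left(U,p \right)} = - \frac{p}{156} + \frac{5 U}{156}$ ($u{\left(U,p \right)} = \left(p - 5 U\right) \left(- \frac{1}{156}\right) = - \frac{p}{156} + \frac{5 U}{156}$)
$16 u{\left(\frac{1}{\frac{1}{w{\left(-8,11 \right)}}},-44 \right)} = 16 \left(\left(- \frac{1}{156}\right) \left(-44\right) + \frac{5}{156 \frac{1}{-6}}\right) = 16 \left(\frac{11}{39} + \frac{5}{156 \left(- \frac{1}{6}\right)}\right) = 16 \left(\frac{11}{39} + \frac{5}{156} \left(-6\right)\right) = 16 \left(\frac{11}{39} - \frac{5}{26}\right) = 16 \cdot \frac{7}{78} = \frac{56}{39}$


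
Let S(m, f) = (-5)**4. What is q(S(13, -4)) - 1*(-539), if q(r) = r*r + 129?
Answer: 391293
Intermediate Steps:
S(m, f) = 625
q(r) = 129 + r**2 (q(r) = r**2 + 129 = 129 + r**2)
q(S(13, -4)) - 1*(-539) = (129 + 625**2) - 1*(-539) = (129 + 390625) + 539 = 390754 + 539 = 391293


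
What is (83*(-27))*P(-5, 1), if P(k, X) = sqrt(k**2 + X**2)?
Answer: -2241*sqrt(26) ≈ -11427.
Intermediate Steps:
P(k, X) = sqrt(X**2 + k**2)
(83*(-27))*P(-5, 1) = (83*(-27))*sqrt(1**2 + (-5)**2) = -2241*sqrt(1 + 25) = -2241*sqrt(26)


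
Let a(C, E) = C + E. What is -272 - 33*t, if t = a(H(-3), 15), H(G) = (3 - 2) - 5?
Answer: -635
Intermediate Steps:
H(G) = -4 (H(G) = 1 - 5 = -4)
t = 11 (t = -4 + 15 = 11)
-272 - 33*t = -272 - 33*11 = -272 - 363 = -635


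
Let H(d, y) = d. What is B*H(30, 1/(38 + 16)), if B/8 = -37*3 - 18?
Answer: -30960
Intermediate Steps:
B = -1032 (B = 8*(-37*3 - 18) = 8*(-111 - 18) = 8*(-129) = -1032)
B*H(30, 1/(38 + 16)) = -1032*30 = -30960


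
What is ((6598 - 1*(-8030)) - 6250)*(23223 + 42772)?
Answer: 552906110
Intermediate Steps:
((6598 - 1*(-8030)) - 6250)*(23223 + 42772) = ((6598 + 8030) - 6250)*65995 = (14628 - 6250)*65995 = 8378*65995 = 552906110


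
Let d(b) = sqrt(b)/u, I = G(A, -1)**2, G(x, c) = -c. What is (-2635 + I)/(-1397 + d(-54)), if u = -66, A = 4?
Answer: 890486916/472289381 - 28974*I*sqrt(6)/472289381 ≈ 1.8855 - 0.00015027*I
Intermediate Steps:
I = 1 (I = (-1*(-1))**2 = 1**2 = 1)
d(b) = -sqrt(b)/66 (d(b) = sqrt(b)/(-66) = -sqrt(b)/66)
(-2635 + I)/(-1397 + d(-54)) = (-2635 + 1)/(-1397 - I*sqrt(6)/22) = -2634/(-1397 - I*sqrt(6)/22)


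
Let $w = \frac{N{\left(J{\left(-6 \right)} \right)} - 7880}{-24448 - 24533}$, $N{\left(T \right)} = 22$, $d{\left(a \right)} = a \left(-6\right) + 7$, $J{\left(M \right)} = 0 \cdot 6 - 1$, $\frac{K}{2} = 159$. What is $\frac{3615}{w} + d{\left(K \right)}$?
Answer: $\frac{162128257}{7858} \approx 20632.0$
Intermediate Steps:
$K = 318$ ($K = 2 \cdot 159 = 318$)
$J{\left(M \right)} = -1$ ($J{\left(M \right)} = 0 - 1 = -1$)
$d{\left(a \right)} = 7 - 6 a$ ($d{\left(a \right)} = - 6 a + 7 = 7 - 6 a$)
$w = \frac{7858}{48981}$ ($w = \frac{22 - 7880}{-24448 - 24533} = - \frac{7858}{-48981} = \left(-7858\right) \left(- \frac{1}{48981}\right) = \frac{7858}{48981} \approx 0.16043$)
$\frac{3615}{w} + d{\left(K \right)} = \frac{3615}{\frac{7858}{48981}} + \left(7 - 1908\right) = 3615 \cdot \frac{48981}{7858} + \left(7 - 1908\right) = \frac{177066315}{7858} - 1901 = \frac{162128257}{7858}$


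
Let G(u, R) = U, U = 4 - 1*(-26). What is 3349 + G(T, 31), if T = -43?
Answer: 3379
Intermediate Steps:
U = 30 (U = 4 + 26 = 30)
G(u, R) = 30
3349 + G(T, 31) = 3349 + 30 = 3379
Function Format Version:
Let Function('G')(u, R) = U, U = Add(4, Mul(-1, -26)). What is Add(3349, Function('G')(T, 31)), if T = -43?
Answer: 3379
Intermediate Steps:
U = 30 (U = Add(4, 26) = 30)
Function('G')(u, R) = 30
Add(3349, Function('G')(T, 31)) = Add(3349, 30) = 3379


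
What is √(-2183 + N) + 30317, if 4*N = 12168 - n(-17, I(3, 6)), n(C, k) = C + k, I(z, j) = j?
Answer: 30317 + 3*√383/2 ≈ 30346.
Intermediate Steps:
N = 12179/4 (N = (12168 - (-17 + 6))/4 = (12168 - 1*(-11))/4 = (12168 + 11)/4 = (¼)*12179 = 12179/4 ≈ 3044.8)
√(-2183 + N) + 30317 = √(-2183 + 12179/4) + 30317 = √(3447/4) + 30317 = 3*√383/2 + 30317 = 30317 + 3*√383/2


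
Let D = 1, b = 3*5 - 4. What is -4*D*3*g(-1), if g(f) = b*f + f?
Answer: 144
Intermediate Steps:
b = 11 (b = 15 - 4 = 11)
g(f) = 12*f (g(f) = 11*f + f = 12*f)
-4*D*3*g(-1) = -4*1*3*12*(-1) = -12*(-12) = -4*(-36) = 144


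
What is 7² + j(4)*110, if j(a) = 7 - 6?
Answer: 159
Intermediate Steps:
j(a) = 1
7² + j(4)*110 = 7² + 1*110 = 49 + 110 = 159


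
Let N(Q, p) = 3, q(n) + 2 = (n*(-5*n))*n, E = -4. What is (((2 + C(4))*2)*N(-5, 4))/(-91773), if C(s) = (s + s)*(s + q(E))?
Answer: -5156/30591 ≈ -0.16855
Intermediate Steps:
q(n) = -2 - 5*n³ (q(n) = -2 + (n*(-5*n))*n = -2 + (-5*n²)*n = -2 - 5*n³)
C(s) = 2*s*(318 + s) (C(s) = (s + s)*(s + (-2 - 5*(-4)³)) = (2*s)*(s + (-2 - 5*(-64))) = (2*s)*(s + (-2 + 320)) = (2*s)*(s + 318) = (2*s)*(318 + s) = 2*s*(318 + s))
(((2 + C(4))*2)*N(-5, 4))/(-91773) = (((2 + 2*4*(318 + 4))*2)*3)/(-91773) = (((2 + 2*4*322)*2)*3)*(-1/91773) = (((2 + 2576)*2)*3)*(-1/91773) = ((2578*2)*3)*(-1/91773) = (5156*3)*(-1/91773) = 15468*(-1/91773) = -5156/30591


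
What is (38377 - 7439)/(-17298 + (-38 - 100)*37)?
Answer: -15469/11202 ≈ -1.3809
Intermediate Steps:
(38377 - 7439)/(-17298 + (-38 - 100)*37) = 30938/(-17298 - 138*37) = 30938/(-17298 - 5106) = 30938/(-22404) = 30938*(-1/22404) = -15469/11202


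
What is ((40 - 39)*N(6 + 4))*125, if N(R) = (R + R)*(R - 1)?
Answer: 22500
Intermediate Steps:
N(R) = 2*R*(-1 + R) (N(R) = (2*R)*(-1 + R) = 2*R*(-1 + R))
((40 - 39)*N(6 + 4))*125 = ((40 - 39)*(2*(6 + 4)*(-1 + (6 + 4))))*125 = (1*(2*10*(-1 + 10)))*125 = (1*(2*10*9))*125 = (1*180)*125 = 180*125 = 22500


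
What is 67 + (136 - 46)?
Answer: 157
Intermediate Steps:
67 + (136 - 46) = 67 + 90 = 157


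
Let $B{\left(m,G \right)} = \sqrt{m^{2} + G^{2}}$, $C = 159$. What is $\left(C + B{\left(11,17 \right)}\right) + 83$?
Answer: $242 + \sqrt{410} \approx 262.25$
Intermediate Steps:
$B{\left(m,G \right)} = \sqrt{G^{2} + m^{2}}$
$\left(C + B{\left(11,17 \right)}\right) + 83 = \left(159 + \sqrt{17^{2} + 11^{2}}\right) + 83 = \left(159 + \sqrt{289 + 121}\right) + 83 = \left(159 + \sqrt{410}\right) + 83 = 242 + \sqrt{410}$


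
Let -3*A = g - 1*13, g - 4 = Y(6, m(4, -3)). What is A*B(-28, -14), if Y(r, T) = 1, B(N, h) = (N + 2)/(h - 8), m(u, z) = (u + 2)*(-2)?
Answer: 104/33 ≈ 3.1515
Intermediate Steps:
m(u, z) = -4 - 2*u (m(u, z) = (2 + u)*(-2) = -4 - 2*u)
B(N, h) = (2 + N)/(-8 + h)
g = 5 (g = 4 + 1 = 5)
A = 8/3 (A = -(5 - 1*13)/3 = -(5 - 13)/3 = -1/3*(-8) = 8/3 ≈ 2.6667)
A*B(-28, -14) = 8*((2 - 28)/(-8 - 14))/3 = 8*(-26/(-22))/3 = 8*(-1/22*(-26))/3 = (8/3)*(13/11) = 104/33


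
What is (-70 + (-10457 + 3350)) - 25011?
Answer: -32188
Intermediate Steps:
(-70 + (-10457 + 3350)) - 25011 = (-70 - 7107) - 25011 = -7177 - 25011 = -32188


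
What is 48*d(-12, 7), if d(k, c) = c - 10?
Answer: -144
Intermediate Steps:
d(k, c) = -10 + c
48*d(-12, 7) = 48*(-10 + 7) = 48*(-3) = -144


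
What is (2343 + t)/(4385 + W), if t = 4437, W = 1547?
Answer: 1695/1483 ≈ 1.1430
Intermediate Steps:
(2343 + t)/(4385 + W) = (2343 + 4437)/(4385 + 1547) = 6780/5932 = 6780*(1/5932) = 1695/1483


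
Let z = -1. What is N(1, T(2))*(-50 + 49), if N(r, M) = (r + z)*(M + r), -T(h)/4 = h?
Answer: 0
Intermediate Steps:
T(h) = -4*h
N(r, M) = (-1 + r)*(M + r) (N(r, M) = (r - 1)*(M + r) = (-1 + r)*(M + r))
N(1, T(2))*(-50 + 49) = (1² - (-4)*2 - 1*1 - 4*2*1)*(-50 + 49) = (1 - 1*(-8) - 1 - 8*1)*(-1) = (1 + 8 - 1 - 8)*(-1) = 0*(-1) = 0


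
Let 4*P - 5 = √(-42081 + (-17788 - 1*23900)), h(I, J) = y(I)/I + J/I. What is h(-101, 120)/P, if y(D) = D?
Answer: -190/4231597 + 38*I*√83769/4231597 ≈ -4.49e-5 + 0.0025991*I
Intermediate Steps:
h(I, J) = 1 + J/I (h(I, J) = I/I + J/I = 1 + J/I)
P = 5/4 + I*√83769/4 (P = 5/4 + √(-42081 + (-17788 - 1*23900))/4 = 5/4 + √(-42081 + (-17788 - 23900))/4 = 5/4 + √(-42081 - 41688)/4 = 5/4 + √(-83769)/4 = 5/4 + (I*√83769)/4 = 5/4 + I*√83769/4 ≈ 1.25 + 72.357*I)
h(-101, 120)/P = ((-101 + 120)/(-101))/(5/4 + I*√83769/4) = (-1/101*19)/(5/4 + I*√83769/4) = -19/(101*(5/4 + I*√83769/4))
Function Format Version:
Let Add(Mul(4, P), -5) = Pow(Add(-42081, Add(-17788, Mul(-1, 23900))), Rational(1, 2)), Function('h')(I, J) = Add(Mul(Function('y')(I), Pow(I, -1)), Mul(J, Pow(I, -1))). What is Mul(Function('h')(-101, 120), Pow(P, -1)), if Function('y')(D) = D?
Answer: Add(Rational(-190, 4231597), Mul(Rational(38, 4231597), I, Pow(83769, Rational(1, 2)))) ≈ Add(-4.4900e-5, Mul(0.0025991, I))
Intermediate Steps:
Function('h')(I, J) = Add(1, Mul(J, Pow(I, -1))) (Function('h')(I, J) = Add(Mul(I, Pow(I, -1)), Mul(J, Pow(I, -1))) = Add(1, Mul(J, Pow(I, -1))))
P = Add(Rational(5, 4), Mul(Rational(1, 4), I, Pow(83769, Rational(1, 2)))) (P = Add(Rational(5, 4), Mul(Rational(1, 4), Pow(Add(-42081, Add(-17788, Mul(-1, 23900))), Rational(1, 2)))) = Add(Rational(5, 4), Mul(Rational(1, 4), Pow(Add(-42081, Add(-17788, -23900)), Rational(1, 2)))) = Add(Rational(5, 4), Mul(Rational(1, 4), Pow(Add(-42081, -41688), Rational(1, 2)))) = Add(Rational(5, 4), Mul(Rational(1, 4), Pow(-83769, Rational(1, 2)))) = Add(Rational(5, 4), Mul(Rational(1, 4), Mul(I, Pow(83769, Rational(1, 2))))) = Add(Rational(5, 4), Mul(Rational(1, 4), I, Pow(83769, Rational(1, 2)))) ≈ Add(1.2500, Mul(72.357, I)))
Mul(Function('h')(-101, 120), Pow(P, -1)) = Mul(Mul(Pow(-101, -1), Add(-101, 120)), Pow(Add(Rational(5, 4), Mul(Rational(1, 4), I, Pow(83769, Rational(1, 2)))), -1)) = Mul(Mul(Rational(-1, 101), 19), Pow(Add(Rational(5, 4), Mul(Rational(1, 4), I, Pow(83769, Rational(1, 2)))), -1)) = Mul(Rational(-19, 101), Pow(Add(Rational(5, 4), Mul(Rational(1, 4), I, Pow(83769, Rational(1, 2)))), -1))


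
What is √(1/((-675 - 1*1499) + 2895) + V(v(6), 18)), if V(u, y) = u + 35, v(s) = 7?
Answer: √21834043/721 ≈ 6.4809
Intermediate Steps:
V(u, y) = 35 + u
√(1/((-675 - 1*1499) + 2895) + V(v(6), 18)) = √(1/((-675 - 1*1499) + 2895) + (35 + 7)) = √(1/((-675 - 1499) + 2895) + 42) = √(1/(-2174 + 2895) + 42) = √(1/721 + 42) = √(30283/721) = √21834043/721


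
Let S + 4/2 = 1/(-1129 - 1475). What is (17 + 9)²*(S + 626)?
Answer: 274607255/651 ≈ 4.2182e+5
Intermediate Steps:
S = -5209/2604 (S = -2 + 1/(-1129 - 1475) = -2 + 1/(-2604) = -2 - 1/2604 = -5209/2604 ≈ -2.0004)
(17 + 9)²*(S + 626) = (17 + 9)²*(-5209/2604 + 626) = 26²*(1624895/2604) = 676*(1624895/2604) = 274607255/651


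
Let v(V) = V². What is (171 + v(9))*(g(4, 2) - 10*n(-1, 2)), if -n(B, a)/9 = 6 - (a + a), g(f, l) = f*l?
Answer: 47376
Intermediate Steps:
n(B, a) = -54 + 18*a (n(B, a) = -9*(6 - (a + a)) = -9*(6 - 2*a) = -54 + 18*a)
(171 + v(9))*(g(4, 2) - 10*n(-1, 2)) = (171 + 9²)*(4*2 - 10*(-54 + 18*2)) = (171 + 81)*(8 - 10*(-54 + 36)) = 252*(8 - 10*(-18)) = 252*(8 + 180) = 252*188 = 47376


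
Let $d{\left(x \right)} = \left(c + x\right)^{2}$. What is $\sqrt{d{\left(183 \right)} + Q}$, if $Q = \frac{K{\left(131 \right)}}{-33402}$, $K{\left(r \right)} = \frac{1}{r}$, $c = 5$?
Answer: $\frac{\sqrt{676710995604920274}}{4375662} \approx 188.0$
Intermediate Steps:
$d{\left(x \right)} = \left(5 + x\right)^{2}$
$Q = - \frac{1}{4375662}$ ($Q = \frac{1}{131 \left(-33402\right)} = \frac{1}{131} \left(- \frac{1}{33402}\right) = - \frac{1}{4375662} \approx -2.2854 \cdot 10^{-7}$)
$\sqrt{d{\left(183 \right)} + Q} = \sqrt{\left(5 + 183\right)^{2} - \frac{1}{4375662}} = \sqrt{188^{2} - \frac{1}{4375662}} = \sqrt{35344 - \frac{1}{4375662}} = \sqrt{\frac{154653397727}{4375662}} = \frac{\sqrt{676710995604920274}}{4375662}$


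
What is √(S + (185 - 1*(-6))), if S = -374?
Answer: I*√183 ≈ 13.528*I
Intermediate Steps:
√(S + (185 - 1*(-6))) = √(-374 + (185 - 1*(-6))) = √(-374 + (185 + 6)) = √(-374 + 191) = √(-183) = I*√183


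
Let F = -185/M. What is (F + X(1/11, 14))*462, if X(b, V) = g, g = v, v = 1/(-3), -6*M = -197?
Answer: -543158/197 ≈ -2757.1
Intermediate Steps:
M = 197/6 (M = -⅙*(-197) = 197/6 ≈ 32.833)
v = -⅓ ≈ -0.33333
g = -⅓ ≈ -0.33333
X(b, V) = -⅓
F = -1110/197 (F = -185/197/6 = -185*6/197 = -1110/197 ≈ -5.6345)
(F + X(1/11, 14))*462 = (-1110/197 - ⅓)*462 = -3527/591*462 = -543158/197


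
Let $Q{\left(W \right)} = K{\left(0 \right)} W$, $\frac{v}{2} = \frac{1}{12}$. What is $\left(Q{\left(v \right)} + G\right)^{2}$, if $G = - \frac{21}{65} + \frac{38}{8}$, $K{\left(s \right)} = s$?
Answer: $\frac{1324801}{67600} \approx 19.598$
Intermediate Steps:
$v = \frac{1}{6}$ ($v = \frac{2}{12} = 2 \cdot \frac{1}{12} = \frac{1}{6} \approx 0.16667$)
$Q{\left(W \right)} = 0$ ($Q{\left(W \right)} = 0 W = 0$)
$G = \frac{1151}{260}$ ($G = \left(-21\right) \frac{1}{65} + 38 \cdot \frac{1}{8} = - \frac{21}{65} + \frac{19}{4} = \frac{1151}{260} \approx 4.4269$)
$\left(Q{\left(v \right)} + G\right)^{2} = \left(0 + \frac{1151}{260}\right)^{2} = \left(\frac{1151}{260}\right)^{2} = \frac{1324801}{67600}$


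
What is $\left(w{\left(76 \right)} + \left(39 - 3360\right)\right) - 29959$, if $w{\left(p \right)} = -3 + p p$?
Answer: $-27507$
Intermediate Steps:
$w{\left(p \right)} = -3 + p^{2}$
$\left(w{\left(76 \right)} + \left(39 - 3360\right)\right) - 29959 = \left(\left(-3 + 76^{2}\right) + \left(39 - 3360\right)\right) - 29959 = \left(\left(-3 + 5776\right) + \left(39 - 3360\right)\right) - 29959 = \left(5773 - 3321\right) - 29959 = 2452 - 29959 = -27507$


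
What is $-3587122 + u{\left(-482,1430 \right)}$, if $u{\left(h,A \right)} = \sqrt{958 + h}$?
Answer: $-3587122 + 2 \sqrt{119} \approx -3.5871 \cdot 10^{6}$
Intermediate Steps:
$-3587122 + u{\left(-482,1430 \right)} = -3587122 + \sqrt{958 - 482} = -3587122 + \sqrt{476} = -3587122 + 2 \sqrt{119}$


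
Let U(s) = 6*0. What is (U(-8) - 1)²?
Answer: 1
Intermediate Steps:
U(s) = 0
(U(-8) - 1)² = (0 - 1)² = (-1)² = 1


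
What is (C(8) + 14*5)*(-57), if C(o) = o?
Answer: -4446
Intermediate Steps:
(C(8) + 14*5)*(-57) = (8 + 14*5)*(-57) = (8 + 70)*(-57) = 78*(-57) = -4446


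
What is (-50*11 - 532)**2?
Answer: 1170724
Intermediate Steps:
(-50*11 - 532)**2 = (-550 - 532)**2 = (-1082)**2 = 1170724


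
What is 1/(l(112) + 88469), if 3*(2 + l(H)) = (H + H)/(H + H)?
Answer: 3/265402 ≈ 1.1304e-5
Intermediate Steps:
l(H) = -5/3 (l(H) = -2 + ((H + H)/(H + H))/3 = -2 + ((2*H)/((2*H)))/3 = -2 + ((2*H)*(1/(2*H)))/3 = -2 + (⅓)*1 = -2 + ⅓ = -5/3)
1/(l(112) + 88469) = 1/(-5/3 + 88469) = 1/(265402/3) = 3/265402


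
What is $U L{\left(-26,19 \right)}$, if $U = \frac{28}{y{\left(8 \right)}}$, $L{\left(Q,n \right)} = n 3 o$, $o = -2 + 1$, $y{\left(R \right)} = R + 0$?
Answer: $- \frac{399}{2} \approx -199.5$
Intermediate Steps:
$y{\left(R \right)} = R$
$o = -1$
$L{\left(Q,n \right)} = - 3 n$ ($L{\left(Q,n \right)} = n 3 \left(-1\right) = 3 n \left(-1\right) = - 3 n$)
$U = \frac{7}{2}$ ($U = \frac{28}{8} = 28 \cdot \frac{1}{8} = \frac{7}{2} \approx 3.5$)
$U L{\left(-26,19 \right)} = \frac{7 \left(\left(-3\right) 19\right)}{2} = \frac{7}{2} \left(-57\right) = - \frac{399}{2}$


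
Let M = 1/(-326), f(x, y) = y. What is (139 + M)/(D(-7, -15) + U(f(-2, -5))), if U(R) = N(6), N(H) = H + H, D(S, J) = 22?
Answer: 45313/11084 ≈ 4.0881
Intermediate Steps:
M = -1/326 ≈ -0.0030675
N(H) = 2*H
U(R) = 12 (U(R) = 2*6 = 12)
(139 + M)/(D(-7, -15) + U(f(-2, -5))) = (139 - 1/326)/(22 + 12) = (45313/326)/34 = (45313/326)*(1/34) = 45313/11084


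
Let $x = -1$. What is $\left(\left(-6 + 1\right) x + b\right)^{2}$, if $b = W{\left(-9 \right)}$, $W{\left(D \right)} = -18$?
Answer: $169$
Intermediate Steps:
$b = -18$
$\left(\left(-6 + 1\right) x + b\right)^{2} = \left(\left(-6 + 1\right) \left(-1\right) - 18\right)^{2} = \left(\left(-5\right) \left(-1\right) - 18\right)^{2} = \left(5 - 18\right)^{2} = \left(-13\right)^{2} = 169$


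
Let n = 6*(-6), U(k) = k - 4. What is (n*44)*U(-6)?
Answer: 15840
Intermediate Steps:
U(k) = -4 + k
n = -36
(n*44)*U(-6) = (-36*44)*(-4 - 6) = -1584*(-10) = 15840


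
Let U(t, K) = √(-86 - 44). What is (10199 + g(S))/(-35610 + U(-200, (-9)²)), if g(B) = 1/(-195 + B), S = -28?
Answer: -8099052936/28278010729 - 1137188*I*√130/141390053645 ≈ -0.28641 - 9.1703e-5*I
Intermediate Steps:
U(t, K) = I*√130 (U(t, K) = √(-130) = I*√130)
(10199 + g(S))/(-35610 + U(-200, (-9)²)) = (10199 + 1/(-195 - 28))/(-35610 + I*√130) = (10199 + 1/(-223))/(-35610 + I*√130) = (10199 - 1/223)/(-35610 + I*√130) = 2274376/(223*(-35610 + I*√130))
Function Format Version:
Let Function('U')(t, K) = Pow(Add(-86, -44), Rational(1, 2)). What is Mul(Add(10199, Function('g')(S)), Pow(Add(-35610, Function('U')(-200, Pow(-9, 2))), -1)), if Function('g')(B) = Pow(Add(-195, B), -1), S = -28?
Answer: Add(Rational(-8099052936, 28278010729), Mul(Rational(-1137188, 141390053645), I, Pow(130, Rational(1, 2)))) ≈ Add(-0.28641, Mul(-9.1703e-5, I))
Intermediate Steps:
Function('U')(t, K) = Mul(I, Pow(130, Rational(1, 2))) (Function('U')(t, K) = Pow(-130, Rational(1, 2)) = Mul(I, Pow(130, Rational(1, 2))))
Mul(Add(10199, Function('g')(S)), Pow(Add(-35610, Function('U')(-200, Pow(-9, 2))), -1)) = Mul(Add(10199, Pow(Add(-195, -28), -1)), Pow(Add(-35610, Mul(I, Pow(130, Rational(1, 2)))), -1)) = Mul(Add(10199, Pow(-223, -1)), Pow(Add(-35610, Mul(I, Pow(130, Rational(1, 2)))), -1)) = Mul(Add(10199, Rational(-1, 223)), Pow(Add(-35610, Mul(I, Pow(130, Rational(1, 2)))), -1)) = Mul(Rational(2274376, 223), Pow(Add(-35610, Mul(I, Pow(130, Rational(1, 2)))), -1))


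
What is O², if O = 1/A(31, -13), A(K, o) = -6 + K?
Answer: 1/625 ≈ 0.0016000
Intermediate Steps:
O = 1/25 (O = 1/(-6 + 31) = 1/25 ≈ 0.040000)
O² = (1/25)² = 1/625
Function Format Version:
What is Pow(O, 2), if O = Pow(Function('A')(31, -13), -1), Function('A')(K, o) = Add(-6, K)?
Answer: Rational(1, 625) ≈ 0.0016000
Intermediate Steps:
O = Rational(1, 25) (O = Pow(Add(-6, 31), -1) = Pow(25, -1) = Rational(1, 25) ≈ 0.040000)
Pow(O, 2) = Pow(Rational(1, 25), 2) = Rational(1, 625)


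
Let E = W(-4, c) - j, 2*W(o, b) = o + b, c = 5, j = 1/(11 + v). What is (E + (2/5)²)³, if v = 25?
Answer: 184220009/729000000 ≈ 0.25270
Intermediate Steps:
j = 1/36 (j = 1/(11 + 25) = 1/36 ≈ 0.027778)
W(o, b) = b/2 + o/2 (W(o, b) = (o + b)/2 = (b + o)/2 = b/2 + o/2)
E = 17/36 (E = ((½)*5 + (½)*(-4)) - 1*1/36 = (5/2 - 2) - 1/36 = ½ - 1/36 = 17/36 ≈ 0.47222)
(E + (2/5)²)³ = (17/36 + (2/5)²)³ = (17/36 + (2*(⅕))²)³ = (17/36 + (⅖)²)³ = (17/36 + 4/25)³ = (569/900)³ = 184220009/729000000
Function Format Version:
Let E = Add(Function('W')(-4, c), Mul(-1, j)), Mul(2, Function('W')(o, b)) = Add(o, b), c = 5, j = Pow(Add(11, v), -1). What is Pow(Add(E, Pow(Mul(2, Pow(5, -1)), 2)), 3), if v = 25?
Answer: Rational(184220009, 729000000) ≈ 0.25270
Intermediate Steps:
j = Rational(1, 36) (j = Pow(Add(11, 25), -1) = Pow(36, -1) = Rational(1, 36) ≈ 0.027778)
Function('W')(o, b) = Add(Mul(Rational(1, 2), b), Mul(Rational(1, 2), o)) (Function('W')(o, b) = Mul(Rational(1, 2), Add(o, b)) = Mul(Rational(1, 2), Add(b, o)) = Add(Mul(Rational(1, 2), b), Mul(Rational(1, 2), o)))
E = Rational(17, 36) (E = Add(Add(Mul(Rational(1, 2), 5), Mul(Rational(1, 2), -4)), Mul(-1, Rational(1, 36))) = Add(Add(Rational(5, 2), -2), Rational(-1, 36)) = Add(Rational(1, 2), Rational(-1, 36)) = Rational(17, 36) ≈ 0.47222)
Pow(Add(E, Pow(Mul(2, Pow(5, -1)), 2)), 3) = Pow(Add(Rational(17, 36), Pow(Mul(2, Pow(5, -1)), 2)), 3) = Pow(Add(Rational(17, 36), Pow(Mul(2, Rational(1, 5)), 2)), 3) = Pow(Add(Rational(17, 36), Pow(Rational(2, 5), 2)), 3) = Pow(Add(Rational(17, 36), Rational(4, 25)), 3) = Pow(Rational(569, 900), 3) = Rational(184220009, 729000000)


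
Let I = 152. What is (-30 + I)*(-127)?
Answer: -15494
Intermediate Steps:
(-30 + I)*(-127) = (-30 + 152)*(-127) = 122*(-127) = -15494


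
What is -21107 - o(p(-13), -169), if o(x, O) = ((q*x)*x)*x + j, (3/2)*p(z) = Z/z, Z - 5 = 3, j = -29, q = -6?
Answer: -416783486/19773 ≈ -21078.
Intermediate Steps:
Z = 8 (Z = 5 + 3 = 8)
p(z) = 16/(3*z) (p(z) = 2*(8/z)/3 = 16/(3*z))
o(x, O) = -29 - 6*x**3 (o(x, O) = ((-6*x)*x)*x - 29 = (-6*x**2)*x - 29 = -6*x**3 - 29 = -29 - 6*x**3)
-21107 - o(p(-13), -169) = -21107 - (-29 - 6*((16/3)/(-13))**3) = -21107 - (-29 - 6*((16/3)*(-1/13))**3) = -21107 - (-29 - 6*(-16/39)**3) = -21107 - (-29 - 6*(-4096/59319)) = -21107 - (-29 + 8192/19773) = -21107 - 1*(-565225/19773) = -21107 + 565225/19773 = -416783486/19773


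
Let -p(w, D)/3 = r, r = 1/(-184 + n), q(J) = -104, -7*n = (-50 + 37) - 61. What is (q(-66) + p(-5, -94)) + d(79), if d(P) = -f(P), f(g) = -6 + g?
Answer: -214857/1214 ≈ -176.98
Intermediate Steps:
n = 74/7 (n = -((-50 + 37) - 61)/7 = -(-13 - 61)/7 = -1/7*(-74) = 74/7 ≈ 10.571)
r = -7/1214 (r = 1/(-184 + 74/7) = 1/(-1214/7) = -7/1214 ≈ -0.0057661)
p(w, D) = 21/1214 (p(w, D) = -3*(-7/1214) = 21/1214)
d(P) = 6 - P (d(P) = -(-6 + P) = 6 - P)
(q(-66) + p(-5, -94)) + d(79) = (-104 + 21/1214) + (6 - 1*79) = -126235/1214 + (6 - 79) = -126235/1214 - 73 = -214857/1214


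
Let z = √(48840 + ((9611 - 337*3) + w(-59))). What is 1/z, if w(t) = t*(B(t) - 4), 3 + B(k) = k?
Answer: √61334/61334 ≈ 0.0040378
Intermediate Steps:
B(k) = -3 + k
w(t) = t*(-7 + t) (w(t) = t*((-3 + t) - 4) = t*(-7 + t))
z = √61334 (z = √(48840 + ((9611 - 337*3) - 59*(-7 - 59))) = √(48840 + ((9611 - 1011) - 59*(-66))) = √(48840 + (8600 + 3894)) = √(48840 + 12494) = √61334 ≈ 247.66)
1/z = 1/(√61334) = √61334/61334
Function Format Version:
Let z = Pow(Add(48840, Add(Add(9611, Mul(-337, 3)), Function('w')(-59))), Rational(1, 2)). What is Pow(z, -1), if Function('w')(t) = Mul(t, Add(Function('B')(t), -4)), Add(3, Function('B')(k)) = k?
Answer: Mul(Rational(1, 61334), Pow(61334, Rational(1, 2))) ≈ 0.0040378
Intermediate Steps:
Function('B')(k) = Add(-3, k)
Function('w')(t) = Mul(t, Add(-7, t)) (Function('w')(t) = Mul(t, Add(Add(-3, t), -4)) = Mul(t, Add(-7, t)))
z = Pow(61334, Rational(1, 2)) (z = Pow(Add(48840, Add(Add(9611, Mul(-337, 3)), Mul(-59, Add(-7, -59)))), Rational(1, 2)) = Pow(Add(48840, Add(Add(9611, -1011), Mul(-59, -66))), Rational(1, 2)) = Pow(Add(48840, Add(8600, 3894)), Rational(1, 2)) = Pow(Add(48840, 12494), Rational(1, 2)) = Pow(61334, Rational(1, 2)) ≈ 247.66)
Pow(z, -1) = Pow(Pow(61334, Rational(1, 2)), -1) = Mul(Rational(1, 61334), Pow(61334, Rational(1, 2)))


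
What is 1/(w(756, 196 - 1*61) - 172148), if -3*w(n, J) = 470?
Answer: -3/516914 ≈ -5.8037e-6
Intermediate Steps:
w(n, J) = -470/3 (w(n, J) = -1/3*470 = -470/3)
1/(w(756, 196 - 1*61) - 172148) = 1/(-470/3 - 172148) = 1/(-516914/3) = -3/516914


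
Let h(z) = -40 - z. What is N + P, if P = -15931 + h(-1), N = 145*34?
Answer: -11040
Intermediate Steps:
N = 4930
P = -15970 (P = -15931 + (-40 - 1*(-1)) = -15931 + (-40 + 1) = -15931 - 39 = -15970)
N + P = 4930 - 15970 = -11040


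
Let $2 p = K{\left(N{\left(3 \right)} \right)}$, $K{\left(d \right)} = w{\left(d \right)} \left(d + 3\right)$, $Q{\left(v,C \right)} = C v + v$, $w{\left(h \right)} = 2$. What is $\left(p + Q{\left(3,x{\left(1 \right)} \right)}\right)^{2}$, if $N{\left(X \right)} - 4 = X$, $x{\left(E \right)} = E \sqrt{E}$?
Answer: $256$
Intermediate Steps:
$x{\left(E \right)} = E^{\frac{3}{2}}$
$N{\left(X \right)} = 4 + X$
$Q{\left(v,C \right)} = v + C v$
$K{\left(d \right)} = 6 + 2 d$ ($K{\left(d \right)} = 2 \left(d + 3\right) = 2 \left(3 + d\right) = 6 + 2 d$)
$p = 10$ ($p = \frac{6 + 2 \left(4 + 3\right)}{2} = \frac{6 + 2 \cdot 7}{2} = \frac{6 + 14}{2} = \frac{1}{2} \cdot 20 = 10$)
$\left(p + Q{\left(3,x{\left(1 \right)} \right)}\right)^{2} = \left(10 + 3 \left(1 + 1^{\frac{3}{2}}\right)\right)^{2} = \left(10 + 3 \left(1 + 1\right)\right)^{2} = \left(10 + 3 \cdot 2\right)^{2} = \left(10 + 6\right)^{2} = 16^{2} = 256$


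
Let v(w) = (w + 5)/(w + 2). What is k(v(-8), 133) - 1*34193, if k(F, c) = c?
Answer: -34060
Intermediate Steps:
v(w) = (5 + w)/(2 + w)
k(v(-8), 133) - 1*34193 = 133 - 1*34193 = 133 - 34193 = -34060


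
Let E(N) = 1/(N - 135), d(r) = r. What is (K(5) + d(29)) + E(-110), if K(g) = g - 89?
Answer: -13476/245 ≈ -55.004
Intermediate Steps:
K(g) = -89 + g
E(N) = 1/(-135 + N)
(K(5) + d(29)) + E(-110) = ((-89 + 5) + 29) + 1/(-135 - 110) = (-84 + 29) + 1/(-245) = -55 - 1/245 = -13476/245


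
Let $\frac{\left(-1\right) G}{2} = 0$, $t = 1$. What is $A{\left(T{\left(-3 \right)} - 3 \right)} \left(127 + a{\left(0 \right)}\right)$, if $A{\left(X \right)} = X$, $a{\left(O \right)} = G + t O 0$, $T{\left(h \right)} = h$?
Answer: $-762$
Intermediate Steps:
$G = 0$ ($G = \left(-2\right) 0 = 0$)
$a{\left(O \right)} = 0$ ($a{\left(O \right)} = 0 + 1 O 0 = 0 + 1 \cdot 0 = 0 + 0 = 0$)
$A{\left(T{\left(-3 \right)} - 3 \right)} \left(127 + a{\left(0 \right)}\right) = \left(-3 - 3\right) \left(127 + 0\right) = \left(-6\right) 127 = -762$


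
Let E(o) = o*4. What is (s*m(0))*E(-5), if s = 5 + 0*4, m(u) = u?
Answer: 0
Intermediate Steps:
s = 5 (s = 5 + 0 = 5)
E(o) = 4*o
(s*m(0))*E(-5) = (5*0)*(4*(-5)) = 0*(-20) = 0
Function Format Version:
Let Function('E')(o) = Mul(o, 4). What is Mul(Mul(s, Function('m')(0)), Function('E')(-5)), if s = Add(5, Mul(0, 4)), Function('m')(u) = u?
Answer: 0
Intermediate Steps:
s = 5 (s = Add(5, 0) = 5)
Function('E')(o) = Mul(4, o)
Mul(Mul(s, Function('m')(0)), Function('E')(-5)) = Mul(Mul(5, 0), Mul(4, -5)) = Mul(0, -20) = 0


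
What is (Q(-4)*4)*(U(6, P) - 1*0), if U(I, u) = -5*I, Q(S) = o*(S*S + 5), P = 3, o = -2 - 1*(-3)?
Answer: -2520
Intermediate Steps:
o = 1 (o = -2 + 3 = 1)
Q(S) = 5 + S² (Q(S) = 1*(S*S + 5) = 1*(S² + 5) = 1*(5 + S²) = 5 + S²)
(Q(-4)*4)*(U(6, P) - 1*0) = ((5 + (-4)²)*4)*(-5*6 - 1*0) = ((5 + 16)*4)*(-30 + 0) = (21*4)*(-30) = 84*(-30) = -2520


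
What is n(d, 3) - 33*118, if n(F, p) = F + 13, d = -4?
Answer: -3885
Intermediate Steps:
n(F, p) = 13 + F
n(d, 3) - 33*118 = (13 - 4) - 33*118 = 9 - 3894 = -3885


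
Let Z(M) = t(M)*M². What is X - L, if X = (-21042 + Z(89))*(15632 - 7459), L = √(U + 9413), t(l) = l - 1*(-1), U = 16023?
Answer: 5654473704 - 2*√6359 ≈ 5.6545e+9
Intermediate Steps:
t(l) = 1 + l (t(l) = l + 1 = 1 + l)
L = 2*√6359 (L = √(16023 + 9413) = √25436 = 2*√6359 ≈ 159.49)
Z(M) = M²*(1 + M) (Z(M) = (1 + M)*M² = M²*(1 + M))
X = 5654473704 (X = (-21042 + 89²*(1 + 89))*(15632 - 7459) = (-21042 + 7921*90)*8173 = (-21042 + 712890)*8173 = 691848*8173 = 5654473704)
X - L = 5654473704 - 2*√6359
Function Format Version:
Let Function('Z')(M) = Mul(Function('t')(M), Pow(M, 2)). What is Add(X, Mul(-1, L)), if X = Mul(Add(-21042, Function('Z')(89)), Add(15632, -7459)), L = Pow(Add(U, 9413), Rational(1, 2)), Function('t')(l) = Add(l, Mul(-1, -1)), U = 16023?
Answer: Add(5654473704, Mul(-2, Pow(6359, Rational(1, 2)))) ≈ 5.6545e+9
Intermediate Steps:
Function('t')(l) = Add(1, l) (Function('t')(l) = Add(l, 1) = Add(1, l))
L = Mul(2, Pow(6359, Rational(1, 2))) (L = Pow(Add(16023, 9413), Rational(1, 2)) = Pow(25436, Rational(1, 2)) = Mul(2, Pow(6359, Rational(1, 2))) ≈ 159.49)
Function('Z')(M) = Mul(Pow(M, 2), Add(1, M)) (Function('Z')(M) = Mul(Add(1, M), Pow(M, 2)) = Mul(Pow(M, 2), Add(1, M)))
X = 5654473704 (X = Mul(Add(-21042, Mul(Pow(89, 2), Add(1, 89))), Add(15632, -7459)) = Mul(Add(-21042, Mul(7921, 90)), 8173) = Mul(Add(-21042, 712890), 8173) = Mul(691848, 8173) = 5654473704)
Add(X, Mul(-1, L)) = Add(5654473704, Mul(-1, Mul(2, Pow(6359, Rational(1, 2))))) = Add(5654473704, Mul(-2, Pow(6359, Rational(1, 2))))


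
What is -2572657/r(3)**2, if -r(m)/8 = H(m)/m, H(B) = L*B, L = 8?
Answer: -2572657/4096 ≈ -628.09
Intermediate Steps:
H(B) = 8*B
r(m) = -64 (r(m) = -8*8*m/m = -8*8 = -64)
-2572657/r(3)**2 = -2572657/((-64)**2) = -2572657/4096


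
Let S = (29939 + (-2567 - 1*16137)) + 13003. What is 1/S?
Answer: 1/24238 ≈ 4.1258e-5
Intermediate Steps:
S = 24238 (S = (29939 + (-2567 - 16137)) + 13003 = (29939 - 18704) + 13003 = 11235 + 13003 = 24238)
1/S = 1/24238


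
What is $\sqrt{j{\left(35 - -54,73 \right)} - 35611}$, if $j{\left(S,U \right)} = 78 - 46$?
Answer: $i \sqrt{35579} \approx 188.62 i$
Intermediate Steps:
$j{\left(S,U \right)} = 32$
$\sqrt{j{\left(35 - -54,73 \right)} - 35611} = \sqrt{32 - 35611} = \sqrt{-35579} = i \sqrt{35579}$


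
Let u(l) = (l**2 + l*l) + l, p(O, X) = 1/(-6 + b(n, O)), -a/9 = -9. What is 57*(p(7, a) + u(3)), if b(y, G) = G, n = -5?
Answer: 1254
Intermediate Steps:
a = 81 (a = -9*(-9) = 81)
p(O, X) = 1/(-6 + O)
u(l) = l + 2*l**2 (u(l) = (l**2 + l**2) + l = 2*l**2 + l = l + 2*l**2)
57*(p(7, a) + u(3)) = 57*(1/(-6 + 7) + 3*(1 + 2*3)) = 57*(1/1 + 3*(1 + 6)) = 57*(1 + 3*7) = 57*(1 + 21) = 57*22 = 1254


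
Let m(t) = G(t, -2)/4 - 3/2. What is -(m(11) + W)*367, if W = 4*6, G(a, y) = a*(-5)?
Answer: -12845/4 ≈ -3211.3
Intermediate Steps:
G(a, y) = -5*a
m(t) = -3/2 - 5*t/4 (m(t) = -5*t/4 - 3/2 = -3/2 - 5*t/4)
W = 24
-(m(11) + W)*367 = -((-3/2 - 5/4*11) + 24)*367 = -((-3/2 - 55/4) + 24)*367 = -(-61/4 + 24)*367 = -35*367/4 = -1*12845/4 = -12845/4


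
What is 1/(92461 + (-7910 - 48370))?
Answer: 1/36181 ≈ 2.7639e-5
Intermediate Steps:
1/(92461 + (-7910 - 48370)) = 1/(92461 - 56280) = 1/36181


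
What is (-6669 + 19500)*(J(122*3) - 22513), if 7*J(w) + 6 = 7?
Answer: -288862470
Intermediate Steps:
J(w) = 1/7 (J(w) = -6/7 + (1/7)*7 = -6/7 + 1 = 1/7)
(-6669 + 19500)*(J(122*3) - 22513) = (-6669 + 19500)*(1/7 - 22513) = 12831*(-157590/7) = -288862470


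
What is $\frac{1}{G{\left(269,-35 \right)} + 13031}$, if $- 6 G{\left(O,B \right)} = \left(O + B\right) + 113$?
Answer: $\frac{6}{77839} \approx 7.7082 \cdot 10^{-5}$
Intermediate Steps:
$G{\left(O,B \right)} = - \frac{113}{6} - \frac{B}{6} - \frac{O}{6}$ ($G{\left(O,B \right)} = - \frac{\left(O + B\right) + 113}{6} = - \frac{\left(B + O\right) + 113}{6} = - \frac{113 + B + O}{6} = - \frac{113}{6} - \frac{B}{6} - \frac{O}{6}$)
$\frac{1}{G{\left(269,-35 \right)} + 13031} = \frac{1}{\left(- \frac{113}{6} - - \frac{35}{6} - \frac{269}{6}\right) + 13031} = \frac{1}{\left(- \frac{113}{6} + \frac{35}{6} - \frac{269}{6}\right) + 13031} = \frac{1}{- \frac{347}{6} + 13031} = \frac{1}{\frac{77839}{6}} = \frac{6}{77839}$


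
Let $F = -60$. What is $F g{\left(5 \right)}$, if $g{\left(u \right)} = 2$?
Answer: $-120$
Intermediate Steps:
$F g{\left(5 \right)} = \left(-60\right) 2 = -120$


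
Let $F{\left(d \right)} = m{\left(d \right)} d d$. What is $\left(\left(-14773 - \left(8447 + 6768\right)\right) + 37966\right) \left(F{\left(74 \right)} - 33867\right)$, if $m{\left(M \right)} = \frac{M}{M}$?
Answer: $-226503398$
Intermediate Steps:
$m{\left(M \right)} = 1$
$F{\left(d \right)} = d^{2}$ ($F{\left(d \right)} = 1 d d = d d = d^{2}$)
$\left(\left(-14773 - \left(8447 + 6768\right)\right) + 37966\right) \left(F{\left(74 \right)} - 33867\right) = \left(\left(-14773 - \left(8447 + 6768\right)\right) + 37966\right) \left(74^{2} - 33867\right) = \left(\left(-14773 - 15215\right) + 37966\right) \left(5476 - 33867\right) = \left(\left(-14773 - 15215\right) + 37966\right) \left(-28391\right) = \left(-29988 + 37966\right) \left(-28391\right) = 7978 \left(-28391\right) = -226503398$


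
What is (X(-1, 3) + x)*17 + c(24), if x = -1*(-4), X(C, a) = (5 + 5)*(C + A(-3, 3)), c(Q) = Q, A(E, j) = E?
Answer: -588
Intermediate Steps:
X(C, a) = -30 + 10*C (X(C, a) = (5 + 5)*(C - 3) = 10*(-3 + C) = -30 + 10*C)
x = 4
(X(-1, 3) + x)*17 + c(24) = ((-30 + 10*(-1)) + 4)*17 + 24 = ((-30 - 10) + 4)*17 + 24 = (-40 + 4)*17 + 24 = -36*17 + 24 = -612 + 24 = -588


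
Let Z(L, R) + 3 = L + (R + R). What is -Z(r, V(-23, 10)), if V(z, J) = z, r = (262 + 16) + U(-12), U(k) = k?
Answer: -217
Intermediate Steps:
r = 266 (r = (262 + 16) - 12 = 278 - 12 = 266)
Z(L, R) = -3 + L + 2*R (Z(L, R) = -3 + (L + (R + R)) = -3 + (L + 2*R) = -3 + L + 2*R)
-Z(r, V(-23, 10)) = -(-3 + 266 + 2*(-23)) = -(-3 + 266 - 46) = -1*217 = -217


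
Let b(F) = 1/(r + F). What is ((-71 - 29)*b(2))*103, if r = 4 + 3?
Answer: -10300/9 ≈ -1144.4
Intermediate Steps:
r = 7
b(F) = 1/(7 + F)
((-71 - 29)*b(2))*103 = ((-71 - 29)/(7 + 2))*103 = -100/9*103 = -10300/9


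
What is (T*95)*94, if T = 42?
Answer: 375060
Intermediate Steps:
(T*95)*94 = (42*95)*94 = 3990*94 = 375060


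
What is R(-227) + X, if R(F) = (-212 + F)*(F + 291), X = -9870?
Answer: -37966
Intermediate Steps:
R(F) = (-212 + F)*(291 + F)
R(-227) + X = (-61692 + (-227)**2 + 79*(-227)) - 9870 = (-61692 + 51529 - 17933) - 9870 = -28096 - 9870 = -37966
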